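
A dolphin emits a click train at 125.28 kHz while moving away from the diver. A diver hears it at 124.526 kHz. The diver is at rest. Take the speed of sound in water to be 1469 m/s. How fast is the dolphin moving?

f' = f · v/(v + v_s) ⇒ v_s = v · |1 − f/f'|.
v_s = 1469 × |1 − 125.28/124.526| = 1469 × 0.006055 ≈ 8.9 m/s.

8.9 m/s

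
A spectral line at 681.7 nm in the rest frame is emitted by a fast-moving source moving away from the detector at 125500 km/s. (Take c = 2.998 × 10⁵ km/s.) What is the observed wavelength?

β = v/c = 125500/299800 = 0.4186.
Relativistic Doppler for wavelength: λ' = λ₀ · √((1 + β)/(1 − β)).
λ' = 681.7 × √(1.4186/0.5814) = 681.7 × 1.56206 ≈ 1064.9 nm.

1064.9 nm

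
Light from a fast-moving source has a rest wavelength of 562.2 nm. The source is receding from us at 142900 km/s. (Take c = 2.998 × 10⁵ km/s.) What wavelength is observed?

944.4 nm

β = v/c = 142900/299800 = 0.4767.
Relativistic Doppler for wavelength: λ' = λ₀ · √((1 + β)/(1 − β)).
λ' = 562.2 × √(1.4767/0.5233) = 562.2 × 1.67974 ≈ 944.4 nm.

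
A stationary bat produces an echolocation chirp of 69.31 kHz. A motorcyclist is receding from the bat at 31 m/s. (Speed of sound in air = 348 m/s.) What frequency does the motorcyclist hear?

63.1 kHz

Only the observer moves, away from the source, so f' = f · (v − v_o)/v.
f' = 69.31 × (348 − 31)/348 = 69.31 × 317/348 ≈ 63.1 kHz.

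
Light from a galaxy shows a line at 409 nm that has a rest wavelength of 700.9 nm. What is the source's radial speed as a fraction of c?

λ'/λ₀ = 0.5835 < 1 (blueshift), so the source is approaching.
λ'/λ₀ = √((1 − β)/(1 + β)) for an approaching source ⇒ β = (1 − r²)/(1 + r²) with r = λ'/λ₀.
β = (1 − 0.3405)/(1 + 0.3405) ≈ 0.492.

0.492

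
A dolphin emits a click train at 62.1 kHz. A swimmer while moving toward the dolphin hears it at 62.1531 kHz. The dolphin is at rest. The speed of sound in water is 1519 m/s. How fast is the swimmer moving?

1.30 m/s

f' = f · (v + v_o)/v ⇒ v_o = v · |f'/f − 1|.
v_o = 1519 × |62.1531/62.1 − 1| = 1519 × 0.0008551 ≈ 1.30 m/s.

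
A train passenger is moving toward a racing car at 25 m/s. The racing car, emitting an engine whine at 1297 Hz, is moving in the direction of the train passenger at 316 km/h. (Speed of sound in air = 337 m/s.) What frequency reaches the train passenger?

316 km/h = 87.78 m/s.
General Doppler shift: f' = f · (v + v_o)/(v − v_s).
f' = 1297 × (337 + 25)/(337 − 87.78) = 1297 × 362/249.22 ≈ 1884 Hz.

1884 Hz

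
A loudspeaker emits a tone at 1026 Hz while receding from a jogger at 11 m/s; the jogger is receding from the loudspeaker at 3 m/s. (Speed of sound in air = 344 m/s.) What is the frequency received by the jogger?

986 Hz

With source receding and observer receding, f' = f · (v − v_o)/(v + v_s).
f' = 1026 × (344 − 3)/(344 + 11) = 1026 × 341/355 ≈ 986 Hz.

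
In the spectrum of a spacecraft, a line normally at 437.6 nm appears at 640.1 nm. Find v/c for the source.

λ'/λ₀ = 1.4628 > 1 (redshift), so the source is receding.
λ'/λ₀ = √((1 + β)/(1 − β)) for a receding source ⇒ β = (r² − 1)/(r² + 1) with r = λ'/λ₀.
β = (2.1396 − 1)/(2.1396 + 1) ≈ 0.363.

0.363c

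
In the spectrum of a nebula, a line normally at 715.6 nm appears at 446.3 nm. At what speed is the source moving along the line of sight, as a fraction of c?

λ'/λ₀ = 0.6237 < 1 (blueshift), so the source is approaching.
λ'/λ₀ = √((1 − β)/(1 + β)) for an approaching source ⇒ β = (1 − r²)/(1 + r²) with r = λ'/λ₀.
β = (1 − 0.3890)/(1 + 0.3890) ≈ 0.440.

0.440c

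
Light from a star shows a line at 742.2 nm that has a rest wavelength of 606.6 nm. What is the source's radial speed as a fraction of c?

0.199c

λ'/λ₀ = 1.2235 > 1 (redshift), so the source is receding.
λ'/λ₀ = √((1 + β)/(1 − β)) for a receding source ⇒ β = (r² − 1)/(r² + 1) with r = λ'/λ₀.
β = (1.4971 − 1)/(1.4971 + 1) ≈ 0.199.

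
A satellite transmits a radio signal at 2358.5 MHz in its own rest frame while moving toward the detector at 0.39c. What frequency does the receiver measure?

3560.2 MHz

Relativistic Doppler for frequency: f' = f₀ · √((1 + β)/(1 − β)).
f' = 2358.5 × √(1.3900/0.6100) = 2358.5 × 1.50953 ≈ 3560.2 MHz.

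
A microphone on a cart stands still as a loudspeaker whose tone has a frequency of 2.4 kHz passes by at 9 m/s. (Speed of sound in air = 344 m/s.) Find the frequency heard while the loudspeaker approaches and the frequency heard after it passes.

2.46 kHz approaching; 2.34 kHz receding

Approaching: f₁ = f · v/(v − v_s) = 2.4 × 344/335 ≈ 2.46 kHz.
Receding: f₂ = f · v/(v + v_s) = 2.4 × 344/353 ≈ 2.34 kHz.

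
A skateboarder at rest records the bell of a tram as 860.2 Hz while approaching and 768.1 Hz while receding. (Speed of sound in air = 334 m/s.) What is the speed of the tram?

f₁/f₂ = (v + v_s)/(v − v_s), so v_s = v · (f₁ − f₂)/(f₁ + f₂).
v_s = 334 × (860.2 − 768.1)/(860.2 + 768.1) = 334 × 92.1/1628.3 ≈ 18.9 m/s.

18.9 m/s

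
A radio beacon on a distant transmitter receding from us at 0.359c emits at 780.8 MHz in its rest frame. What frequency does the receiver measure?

Relativistic Doppler for frequency: f' = f₀ · √((1 − β)/(1 + β)).
f' = 780.8 × √(0.6410/1.3590) = 780.8 × 0.68678 ≈ 536.2 MHz.

536.2 MHz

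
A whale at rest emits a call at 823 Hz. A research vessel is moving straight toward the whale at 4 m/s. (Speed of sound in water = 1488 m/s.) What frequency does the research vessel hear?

825 Hz

Only the observer moves, toward the source, so f' = f · (v + v_o)/v.
f' = 823 × (1488 + 4)/1488 = 823 × 1492/1488 ≈ 825 Hz.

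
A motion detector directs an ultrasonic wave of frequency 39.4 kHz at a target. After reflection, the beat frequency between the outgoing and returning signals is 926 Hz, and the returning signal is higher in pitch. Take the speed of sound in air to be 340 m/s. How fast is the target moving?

Double Doppler shift off a moving reflector: f₂ = f₀ · (v + u)/(v − u) (u > 0 toward emitter).
Returning signal is higher, so f₂ = f₀ + Δf = 39400 + 926 = 40326 Hz.
Rearranging, u = v · (f₂ − f₀)/(f₂ + f₀) = 340 × 926/79726 ≈ 3.9 m/s.
So the target is moving at 3.9 m/s toward the emitter.

3.9 m/s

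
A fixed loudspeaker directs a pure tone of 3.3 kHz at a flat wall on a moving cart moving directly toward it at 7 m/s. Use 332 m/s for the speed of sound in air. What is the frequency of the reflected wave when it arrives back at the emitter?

At the flat wall on a moving cart (a moving observer), f₁ = f₀ · (v + u)/v = 3.3 × 339/332 ≈ 3.37 kHz.
On reflection it acts as a source moving toward the stationary detector: f₂ = f₁ · v/(v − u) = 3.37 × 332/325 ≈ 3.44 kHz.

3.44 kHz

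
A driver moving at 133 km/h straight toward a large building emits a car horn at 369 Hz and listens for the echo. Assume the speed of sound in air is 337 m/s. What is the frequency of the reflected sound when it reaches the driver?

133 km/h = 36.94 m/s.
The large building receives the sound from a moving source: f₁ = f₀ · v/(v − v_e) = 369 × 337/300.06 ≈ 414 Hz.
On the return leg the driver is a moving observer: f₂ = f₁ · (v + v_e)/v = 414 × 373.94/337 ≈ 460 Hz.
Equivalently f₂ = f₀ · (v + v_e)/(v − v_e).

460 Hz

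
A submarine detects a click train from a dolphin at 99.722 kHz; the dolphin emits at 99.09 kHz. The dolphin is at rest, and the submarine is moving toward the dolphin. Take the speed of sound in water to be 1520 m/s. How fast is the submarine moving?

9.7 m/s

f' = f · (v + v_o)/v ⇒ v_o = v · |f'/f − 1|.
v_o = 1520 × |99.722/99.09 − 1| = 1520 × 0.006378 ≈ 9.7 m/s.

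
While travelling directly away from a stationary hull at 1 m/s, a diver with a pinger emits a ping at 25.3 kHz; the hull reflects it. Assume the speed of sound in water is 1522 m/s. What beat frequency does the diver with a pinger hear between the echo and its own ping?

The hull receives the sound from a moving source: f₁ = f₀ · v/(v + v_e) = 25.3 × 1522/1523 ≈ 25.2834 kHz.
On the return leg the diver with a pinger is a moving observer: f₂ = f₁ · (v − v_e)/v = 25.2834 × 1521/1522 ≈ 25.2668 kHz.
Beat against the emitted tone (with f₀ = 25300 Hz): |f₂ − f₀| = 2v_e·f₀/(v + v_e) = 2 × 1 × 25300/1523 ≈ 33.2 Hz.

33.2 Hz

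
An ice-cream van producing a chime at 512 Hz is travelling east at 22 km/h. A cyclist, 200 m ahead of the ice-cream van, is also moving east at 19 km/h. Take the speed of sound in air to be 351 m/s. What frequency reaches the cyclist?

513 Hz

22 km/h = 6.111 m/s; 19 km/h = 5.278 m/s.
The cyclist is ahead, so the ice-cream van is moving toward it while the cyclist is moving away from the ice-cream van.
Both move, so f' = f · (v − v_o)/(v − v_s).
f' = 512 × (351 − 5.278)/(351 − 6.111) = 512 × 345.72/344.89 ≈ 513 Hz.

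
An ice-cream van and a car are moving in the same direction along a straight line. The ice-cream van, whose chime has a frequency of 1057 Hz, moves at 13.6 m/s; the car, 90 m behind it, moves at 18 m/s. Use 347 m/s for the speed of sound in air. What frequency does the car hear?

1070 Hz

The car is behind, so the ice-cream van is moving away from it while the car is moving toward the ice-cream van.
With source receding and observer approaching, f' = f · (v + v_o)/(v + v_s).
f' = 1057 × (347 + 18)/(347 + 13.6) = 1057 × 365/360.6 ≈ 1070 Hz.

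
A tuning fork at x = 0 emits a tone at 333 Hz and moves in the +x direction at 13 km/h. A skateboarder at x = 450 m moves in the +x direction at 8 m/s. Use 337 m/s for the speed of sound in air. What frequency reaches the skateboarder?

329 Hz

13 km/h = 3.611 m/s.
The observer lies on the +x side, so the source is heading toward the observer and the observer is heading away from the source.
General Doppler shift: f' = f · (v − v_o)/(v − v_s).
f' = 333 × (337 − 8)/(337 − 3.611) = 333 × 329/333.39 ≈ 329 Hz.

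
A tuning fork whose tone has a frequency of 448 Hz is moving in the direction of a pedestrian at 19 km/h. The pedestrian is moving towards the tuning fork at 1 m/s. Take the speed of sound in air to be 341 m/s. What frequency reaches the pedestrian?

19 km/h = 5.278 m/s.
With source approaching and observer approaching, f' = f · (v + v_o)/(v − v_s).
f' = 448 × (341 + 1)/(341 − 5.278) = 448 × 342/335.72 ≈ 456 Hz.

456 Hz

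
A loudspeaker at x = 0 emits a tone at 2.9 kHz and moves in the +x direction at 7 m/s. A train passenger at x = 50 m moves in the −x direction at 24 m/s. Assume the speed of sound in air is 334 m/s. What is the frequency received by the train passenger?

3.17 kHz

The observer lies on the +x side, so the source is heading toward the observer and the observer is heading toward the source.
General Doppler shift: f' = f · (v + v_o)/(v − v_s).
f' = 2.9 × (334 + 24)/(334 − 7) = 2.9 × 358/327 ≈ 3.17 kHz.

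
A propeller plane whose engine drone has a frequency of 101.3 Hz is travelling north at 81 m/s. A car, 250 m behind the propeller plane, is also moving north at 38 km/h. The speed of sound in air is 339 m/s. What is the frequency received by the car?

38 km/h = 10.56 m/s.
The car is behind, so the propeller plane is moving away from it while the car is moving toward the propeller plane.
With source receding and observer approaching, f' = f · (v + v_o)/(v + v_s).
f' = 101.3 × (339 + 10.56)/(339 + 81) = 101.3 × 349.56/420 ≈ 84 Hz.

84 Hz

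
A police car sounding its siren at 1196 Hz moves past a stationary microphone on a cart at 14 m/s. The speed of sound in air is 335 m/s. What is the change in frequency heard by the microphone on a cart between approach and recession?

Approaching: f₁ = f · v/(v − v_s) = 1196 × 335/321 ≈ 1248 Hz.
Receding: f₂ = f · v/(v + v_s) = 1196 × 335/349 ≈ 1148 Hz.
Drop: f₁ − f₂ = 2f·v·v_s/(v² − v_s²) = 2 × 1196 × 335 × 14/(335² − 14²) ≈ 100 Hz.

100 Hz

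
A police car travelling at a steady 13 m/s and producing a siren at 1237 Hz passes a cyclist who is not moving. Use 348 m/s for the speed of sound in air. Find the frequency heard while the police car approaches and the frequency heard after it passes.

Approaching: f₁ = f · v/(v − v_s) = 1237 × 348/335 ≈ 1285 Hz.
Receding: f₂ = f · v/(v + v_s) = 1237 × 348/361 ≈ 1192 Hz.

1285 Hz approaching; 1192 Hz receding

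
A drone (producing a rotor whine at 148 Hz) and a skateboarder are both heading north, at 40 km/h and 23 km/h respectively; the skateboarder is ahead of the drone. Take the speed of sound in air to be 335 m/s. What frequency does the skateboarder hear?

40 km/h = 11.11 m/s; 23 km/h = 6.389 m/s.
The skateboarder is ahead, so the drone is moving toward it while the skateboarder is moving away from the drone.
With source approaching and observer receding, f' = f · (v − v_o)/(v − v_s).
f' = 148 × (335 − 6.389)/(335 − 11.11) = 148 × 328.61/323.89 ≈ 150 Hz.

150 Hz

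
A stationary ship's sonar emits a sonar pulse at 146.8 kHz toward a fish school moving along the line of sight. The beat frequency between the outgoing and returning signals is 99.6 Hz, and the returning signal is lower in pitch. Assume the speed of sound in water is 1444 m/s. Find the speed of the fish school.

0.49 m/s

Double Doppler shift off a moving reflector: f₂ = f₀ · (v + u)/(v − u) (u > 0 toward emitter).
Returning signal is lower, so f₂ = f₀ − Δf = 146800 − 99.6 = 146700.4 Hz.
Rearranging, u = v · (f₂ − f₀)/(f₂ + f₀) = 1444 × -99.6/293500.4 ≈ -0.49 m/s.
So the fish school is moving at 0.49 m/s away from the emitter.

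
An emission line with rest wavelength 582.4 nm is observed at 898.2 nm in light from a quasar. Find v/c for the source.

0.408

λ'/λ₀ = 1.5422 > 1 (redshift), so the source is receding.
λ'/λ₀ = √((1 + β)/(1 − β)) for a receding source ⇒ β = (r² − 1)/(r² + 1) with r = λ'/λ₀.
β = (2.3785 − 1)/(2.3785 + 1) ≈ 0.408.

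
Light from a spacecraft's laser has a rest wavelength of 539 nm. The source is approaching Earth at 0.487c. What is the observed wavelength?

316.6 nm

Relativistic Doppler for wavelength: λ' = λ₀ · √((1 − β)/(1 + β)).
λ' = 539 × √(0.5130/1.4870) = 539 × 0.58736 ≈ 316.6 nm.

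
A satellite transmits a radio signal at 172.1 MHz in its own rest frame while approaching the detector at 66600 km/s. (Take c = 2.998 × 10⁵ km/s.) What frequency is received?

215.7 MHz

β = v/c = 66600/299800 = 0.2221.
Relativistic Doppler for frequency: f' = f₀ · √((1 + β)/(1 − β)).
f' = 172.1 × √(1.2221/0.7779) = 172.1 × 1.25347 ≈ 215.7 MHz.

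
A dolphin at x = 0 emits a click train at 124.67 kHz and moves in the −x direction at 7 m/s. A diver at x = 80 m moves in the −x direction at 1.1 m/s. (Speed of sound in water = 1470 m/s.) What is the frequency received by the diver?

124.2 kHz

The observer lies on the +x side, so the source is heading away from the observer and the observer is heading toward the source.
With source receding and observer approaching, f' = f · (v + v_o)/(v + v_s).
f' = 124.67 × (1470 + 1.1)/(1470 + 7) = 124.67 × 1471.1/1477 ≈ 124.2 kHz.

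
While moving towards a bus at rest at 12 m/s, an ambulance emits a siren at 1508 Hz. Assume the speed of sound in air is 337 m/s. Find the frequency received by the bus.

Only the source moves, toward the listener, so f' = f · v/(v − v_s).
f' = 1508 × 337/(337 − 12) = 1508 × 337/325 ≈ 1564 Hz.

1564 Hz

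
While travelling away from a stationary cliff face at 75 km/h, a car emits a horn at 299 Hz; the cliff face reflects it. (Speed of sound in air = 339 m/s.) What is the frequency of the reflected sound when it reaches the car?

264 Hz

75 km/h = 20.83 m/s.
The cliff face receives the sound from a moving source: f₁ = f₀ · v/(v + v_e) = 299 × 339/359.83 ≈ 282 Hz.
On the return leg the car is a moving observer: f₂ = f₁ · (v − v_e)/v = 282 × 318.17/339 ≈ 264 Hz.
Equivalently f₂ = f₀ · (v − v_e)/(v + v_e).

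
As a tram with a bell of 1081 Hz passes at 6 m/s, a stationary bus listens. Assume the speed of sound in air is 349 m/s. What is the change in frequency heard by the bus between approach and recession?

Approaching: f₁ = f · v/(v − v_s) = 1081 × 349/343 ≈ 1099.9 Hz.
Receding: f₂ = f · v/(v + v_s) = 1081 × 349/355 ≈ 1062.7 Hz.
Drop: f₁ − f₂ = 2f·v·v_s/(v² − v_s²) = 2 × 1081 × 349 × 6/(349² − 6²) ≈ 37.2 Hz.

37.2 Hz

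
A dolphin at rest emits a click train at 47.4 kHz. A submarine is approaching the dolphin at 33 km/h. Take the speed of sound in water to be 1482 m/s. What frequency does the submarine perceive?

33 km/h = 9.167 m/s.
Only the observer moves, toward the source, so f' = f · (v + v_o)/v.
f' = 47.4 × (1482 + 9.167)/1482 = 47.4 × 1491.2/1482 ≈ 47.7 kHz.

47.7 kHz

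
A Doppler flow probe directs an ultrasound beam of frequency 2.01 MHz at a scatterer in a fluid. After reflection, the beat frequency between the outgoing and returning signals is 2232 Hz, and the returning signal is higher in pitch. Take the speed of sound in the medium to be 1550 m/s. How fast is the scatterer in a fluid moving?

0.86 m/s

Double Doppler shift off a moving reflector: f₂ = f₀ · (v + u)/(v − u) (u > 0 toward emitter).
Returning signal is higher, so f₂ = f₀ + Δf = 2010000 + 2232 = 2012232 Hz.
Rearranging, u = v · (f₂ − f₀)/(f₂ + f₀) = 1550 × 2232/4022232 ≈ 0.86 m/s.
So the scatterer in a fluid is moving at 0.86 m/s toward the emitter.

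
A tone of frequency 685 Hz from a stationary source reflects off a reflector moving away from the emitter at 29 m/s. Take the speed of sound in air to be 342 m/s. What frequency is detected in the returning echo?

578 Hz

At the reflector (a moving observer), f₁ = f₀ · (v − u)/v = 685 × 313/342 ≈ 627 Hz.
On reflection it acts as a source moving away from the stationary detector: f₂ = f₁ · v/(v + u) = 627 × 342/371 ≈ 578 Hz.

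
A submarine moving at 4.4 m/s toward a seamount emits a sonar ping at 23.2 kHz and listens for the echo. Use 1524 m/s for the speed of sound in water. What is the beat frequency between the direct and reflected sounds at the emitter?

The seamount receives the sound from a moving source: f₁ = f₀ · v/(v − v_e) = 23.2 × 1524/1519.6 ≈ 23.2672 kHz.
On the return leg the submarine is a moving observer: f₂ = f₁ · (v + v_e)/v = 23.2672 × 1528.4/1524 ≈ 23.3344 kHz.
Equivalently f₂ = f₀ · (v + v_e)/(v − v_e).
Beat against the emitted tone (with f₀ = 23200 Hz): |f₂ − f₀| = 2v_e·f₀/(v − v_e) = 2 × 4.4 × 23200/1519.6 ≈ 134 Hz.

134 Hz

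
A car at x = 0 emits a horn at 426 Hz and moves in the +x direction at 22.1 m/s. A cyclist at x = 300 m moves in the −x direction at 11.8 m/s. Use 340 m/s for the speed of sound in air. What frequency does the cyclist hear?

471 Hz

The observer lies on the +x side, so the source is heading toward the observer and the observer is heading toward the source.
Both move, so f' = f · (v + v_o)/(v − v_s).
f' = 426 × (340 + 11.8)/(340 − 22.1) = 426 × 351.8/317.9 ≈ 471 Hz.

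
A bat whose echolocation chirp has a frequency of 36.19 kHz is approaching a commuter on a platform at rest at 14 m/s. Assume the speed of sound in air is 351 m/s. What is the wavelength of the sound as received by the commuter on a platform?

9.31 mm

Moving source, stationary observer: f' = f · v/(v − v_s) since the source is approaching.
f' = 36.19 × 351/(351 − 14) ≈ 37.7 kHz.
λ' = v/f' = 351/37693.4 ≈ 9.31 mm.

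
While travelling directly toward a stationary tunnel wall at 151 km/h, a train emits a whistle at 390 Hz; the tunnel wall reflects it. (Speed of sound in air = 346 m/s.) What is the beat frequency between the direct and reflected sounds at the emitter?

151 km/h = 41.94 m/s.
The tunnel wall receives the sound from a moving source: f₁ = f₀ · v/(v − v_e) = 390 × 346/304.06 ≈ 443.8 Hz.
On the return leg the train is a moving observer: f₂ = f₁ · (v + v_e)/v = 443.8 × 387.94/346 ≈ 497.6 Hz.
Equivalently f₂ = f₀ · (v + v_e)/(v − v_e).
Beat against the emitted tone: |f₂ − f₀| = 2v_e·f₀/(v − v_e) = 2 × 41.94 × 390/304.06 ≈ 108 Hz.

108 Hz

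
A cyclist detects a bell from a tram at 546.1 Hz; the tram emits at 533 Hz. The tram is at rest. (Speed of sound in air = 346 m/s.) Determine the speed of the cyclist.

8.5 m/s

f' > f, so the cyclist is approaching.
f' = f · (v + v_o)/v ⇒ v_o = v · |f'/f − 1|.
v_o = 346 × |546.1/533 − 1| = 346 × 0.02458 ≈ 8.5 m/s.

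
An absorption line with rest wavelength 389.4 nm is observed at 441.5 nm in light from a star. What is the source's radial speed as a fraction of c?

0.125c

λ'/λ₀ = 1.1338 > 1 (redshift), so the source is receding.
λ'/λ₀ = √((1 + β)/(1 − β)) for a receding source ⇒ β = (r² − 1)/(r² + 1) with r = λ'/λ₀.
β = (1.2855 − 1)/(1.2855 + 1) ≈ 0.125.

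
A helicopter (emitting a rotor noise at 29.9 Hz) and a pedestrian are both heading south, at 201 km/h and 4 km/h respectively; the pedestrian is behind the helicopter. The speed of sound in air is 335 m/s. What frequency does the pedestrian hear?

25.7 Hz

201 km/h = 55.83 m/s; 4 km/h = 1.111 m/s.
The pedestrian is behind, so the helicopter is moving away from it while the pedestrian is moving toward the helicopter.
General Doppler shift: f' = f · (v + v_o)/(v + v_s).
f' = 29.9 × (335 + 1.111)/(335 + 55.83) = 29.9 × 336.11/390.83 ≈ 25.7 Hz.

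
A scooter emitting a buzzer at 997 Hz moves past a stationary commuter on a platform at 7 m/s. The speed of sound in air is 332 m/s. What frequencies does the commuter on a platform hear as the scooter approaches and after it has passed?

Approaching: f₁ = f · v/(v − v_s) = 997 × 332/325 ≈ 1018 Hz.
Receding: f₂ = f · v/(v + v_s) = 997 × 332/339 ≈ 976 Hz.

1018 Hz approaching; 976 Hz receding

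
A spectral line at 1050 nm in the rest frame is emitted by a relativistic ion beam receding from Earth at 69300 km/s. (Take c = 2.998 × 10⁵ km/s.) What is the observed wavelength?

1328.7 nm

β = v/c = 69300/299800 = 0.2312.
Relativistic Doppler for wavelength: λ' = λ₀ · √((1 + β)/(1 − β)).
λ' = 1050 × √(1.2312/0.7688) = 1050 × 1.26543 ≈ 1328.7 nm.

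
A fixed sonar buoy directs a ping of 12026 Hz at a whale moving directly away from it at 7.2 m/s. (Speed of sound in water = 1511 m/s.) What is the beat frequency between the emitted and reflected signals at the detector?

114 Hz

The whale first receives the wave as a moving observer: f₁ = f₀ · (v − u)/v = 12026 × (1511 − 7.2)/1511 ≈ 11968.7 Hz.
The reflection then acts as a moving source: f₂ = f₁ · v/(v + u) ≈ 11911.9 Hz.
Beat frequency: |f₂ − f₀| = 2u·f₀/(v + u) = 2 × 7.2 × 12026/1518.2 ≈ 114 Hz.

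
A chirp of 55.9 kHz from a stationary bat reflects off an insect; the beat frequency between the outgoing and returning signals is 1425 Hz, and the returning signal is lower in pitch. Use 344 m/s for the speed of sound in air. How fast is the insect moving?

4.4 m/s

Double Doppler shift off a moving reflector: f₂ = f₀ · (v + u)/(v − u) (u > 0 toward emitter).
Returning signal is lower, so f₂ = f₀ − Δf = 55900 − 1425 = 54475 Hz.
Rearranging, u = v · (f₂ − f₀)/(f₂ + f₀) = 344 × -1425/110375 ≈ -4.4 m/s.
So the insect is moving at 4.4 m/s away from the emitter.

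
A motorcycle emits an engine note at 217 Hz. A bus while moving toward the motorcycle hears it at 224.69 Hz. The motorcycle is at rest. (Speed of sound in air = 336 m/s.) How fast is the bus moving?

11.9 m/s

f' = f · (v + v_o)/v ⇒ v_o = v · |f'/f − 1|.
v_o = 336 × |224.69/217 − 1| = 336 × 0.03544 ≈ 11.9 m/s.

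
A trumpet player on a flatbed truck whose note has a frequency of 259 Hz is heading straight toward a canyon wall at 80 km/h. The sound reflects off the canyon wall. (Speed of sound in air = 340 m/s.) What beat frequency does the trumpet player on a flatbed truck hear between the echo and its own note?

36.2 Hz

80 km/h = 22.22 m/s.
The canyon wall receives the sound from a moving source: f₁ = f₀ · v/(v − v_e) = 259 × 340/317.78 ≈ 277.1 Hz.
On the return leg the trumpet player on a flatbed truck is a moving observer: f₂ = f₁ · (v + v_e)/v = 277.1 × 362.22/340 ≈ 295.2 Hz.
Beat against the emitted tone: |f₂ − f₀| = 2v_e·f₀/(v − v_e) = 2 × 22.22 × 259/317.78 ≈ 36.2 Hz.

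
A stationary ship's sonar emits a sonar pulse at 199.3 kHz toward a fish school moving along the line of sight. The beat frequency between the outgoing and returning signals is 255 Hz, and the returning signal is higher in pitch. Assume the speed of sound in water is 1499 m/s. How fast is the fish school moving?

Double Doppler shift off a moving reflector: f₂ = f₀ · (v + u)/(v − u) (u > 0 toward emitter).
Returning signal is higher, so f₂ = f₀ + Δf = 199300 + 255 = 199555 Hz.
Rearranging, u = v · (f₂ − f₀)/(f₂ + f₀) = 1499 × 255/398855 ≈ 0.96 m/s.
So the fish school is moving at 0.96 m/s toward the emitter.

0.96 m/s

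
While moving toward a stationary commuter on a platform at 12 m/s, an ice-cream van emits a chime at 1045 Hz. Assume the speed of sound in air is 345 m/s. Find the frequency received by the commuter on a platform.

Only the source moves, toward the listener, so f' = f · v/(v − v_s).
f' = 1045 × 345/(345 − 12) = 1045 × 345/333 ≈ 1083 Hz.

1083 Hz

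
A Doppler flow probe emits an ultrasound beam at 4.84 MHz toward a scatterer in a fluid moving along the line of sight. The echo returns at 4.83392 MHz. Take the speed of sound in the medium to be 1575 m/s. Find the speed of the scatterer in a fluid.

Double Doppler shift off a moving reflector: f₂ = f₀ · (v + u)/(v − u) (u > 0 toward emitter).
Rearranging, u = v · (f₂ − f₀)/(f₂ + f₀) = 1575 × -0.00608/9.67392 ≈ -0.99 m/s.
So the scatterer in a fluid is moving at 0.99 m/s away from the emitter.

0.99 m/s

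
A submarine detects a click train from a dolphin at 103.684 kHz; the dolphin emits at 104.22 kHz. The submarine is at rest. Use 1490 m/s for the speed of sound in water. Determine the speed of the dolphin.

7.7 m/s

f' < f, so the dolphin is receding.
f' = f · v/(v + v_s) ⇒ v_s = v · |1 − f/f'|.
v_s = 1490 × |1 − 104.22/103.684| = 1490 × 0.00517 ≈ 7.7 m/s.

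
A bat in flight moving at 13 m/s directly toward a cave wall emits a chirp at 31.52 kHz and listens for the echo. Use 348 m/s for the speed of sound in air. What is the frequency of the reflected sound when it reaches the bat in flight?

34.0 kHz

The cave wall receives the sound from a moving source: f₁ = f₀ · v/(v − v_e) = 31.52 × 348/335 ≈ 32.7 kHz.
On the return leg the bat in flight is a moving observer: f₂ = f₁ · (v + v_e)/v = 32.7 × 361/348 ≈ 34.0 kHz.
Equivalently f₂ = f₀ · (v + v_e)/(v − v_e).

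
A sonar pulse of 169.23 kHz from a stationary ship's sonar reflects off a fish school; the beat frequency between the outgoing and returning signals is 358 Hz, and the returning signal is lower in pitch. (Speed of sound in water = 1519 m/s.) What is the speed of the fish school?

Double Doppler shift off a moving reflector: f₂ = f₀ · (v + u)/(v − u) (u > 0 toward emitter).
Returning signal is lower, so f₂ = f₀ − Δf = 169230 − 358 = 168872 Hz.
Rearranging, u = v · (f₂ − f₀)/(f₂ + f₀) = 1519 × -358/338102 ≈ -1.61 m/s.
So the fish school is moving at 1.61 m/s away from the emitter.

1.61 m/s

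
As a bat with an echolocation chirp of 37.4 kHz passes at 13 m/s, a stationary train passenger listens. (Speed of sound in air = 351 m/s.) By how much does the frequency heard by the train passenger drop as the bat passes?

2.77 kHz

Approaching: f₁ = f · v/(v − v_s) = 37.4 × 351/338 ≈ 38.84 kHz.
Receding: f₂ = f · v/(v + v_s) = 37.4 × 351/364 ≈ 36.06 kHz.
Drop: f₁ − f₂ = 2f·v·v_s/(v² − v_s²) = 2 × 37.4 × 351 × 13/(351² − 13²) ≈ 2.77 kHz.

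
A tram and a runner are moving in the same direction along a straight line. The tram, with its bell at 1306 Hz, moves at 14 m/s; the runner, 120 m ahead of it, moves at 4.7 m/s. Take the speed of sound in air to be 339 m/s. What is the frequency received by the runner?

The runner is ahead, so the tram is moving toward it while the runner is moving away from the tram.
With source approaching and observer receding, f' = f · (v − v_o)/(v − v_s).
f' = 1306 × (339 − 4.7)/(339 − 14) = 1306 × 334.3/325 ≈ 1343 Hz.

1343 Hz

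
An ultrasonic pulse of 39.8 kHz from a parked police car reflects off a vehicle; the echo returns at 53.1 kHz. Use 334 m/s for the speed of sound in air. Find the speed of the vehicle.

48 m/s

Double Doppler shift off a moving reflector: f₂ = f₀ · (v + u)/(v − u) (u > 0 toward emitter).
Rearranging, u = v · (f₂ − f₀)/(f₂ + f₀) = 334 × 13.3/92.9 ≈ 48 m/s.
So the vehicle is moving at 48 m/s toward the emitter.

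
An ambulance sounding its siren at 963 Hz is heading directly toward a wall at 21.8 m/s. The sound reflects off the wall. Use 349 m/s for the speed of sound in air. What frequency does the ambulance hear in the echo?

1091 Hz

The wall receives the sound from a moving source: f₁ = f₀ · v/(v − v_e) = 963 × 349/327.2 ≈ 1027 Hz.
On the return leg the ambulance is a moving observer: f₂ = f₁ · (v + v_e)/v = 1027 × 370.8/349 ≈ 1091 Hz.
Equivalently f₂ = f₀ · (v + v_e)/(v − v_e).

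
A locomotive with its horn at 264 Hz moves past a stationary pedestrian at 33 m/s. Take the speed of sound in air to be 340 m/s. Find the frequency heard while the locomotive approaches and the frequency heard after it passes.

Approaching: f₁ = f · v/(v − v_s) = 264 × 340/307 ≈ 292 Hz.
Receding: f₂ = f · v/(v + v_s) = 264 × 340/373 ≈ 241 Hz.

292 Hz approaching; 241 Hz receding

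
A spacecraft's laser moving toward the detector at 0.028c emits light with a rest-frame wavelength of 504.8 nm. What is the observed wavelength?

Relativistic Doppler for wavelength: λ' = λ₀ · √((1 − β)/(1 + β)).
λ' = 504.8 × √(0.9720/1.0280) = 504.8 × 0.97238 ≈ 490.9 nm.

490.9 nm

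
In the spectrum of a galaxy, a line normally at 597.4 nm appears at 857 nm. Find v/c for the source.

0.346c

λ'/λ₀ = 1.4345 > 1 (redshift), so the source is receding.
λ'/λ₀ = √((1 + β)/(1 − β)) for a receding source ⇒ β = (r² − 1)/(r² + 1) with r = λ'/λ₀.
β = (2.0579 − 1)/(2.0579 + 1) ≈ 0.346.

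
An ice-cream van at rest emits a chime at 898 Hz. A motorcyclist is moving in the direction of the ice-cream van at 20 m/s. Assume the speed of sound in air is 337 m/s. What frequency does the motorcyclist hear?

951 Hz

Only the observer moves, toward the source, so f' = f · (v + v_o)/v.
f' = 898 × (337 + 20)/337 = 898 × 357/337 ≈ 951 Hz.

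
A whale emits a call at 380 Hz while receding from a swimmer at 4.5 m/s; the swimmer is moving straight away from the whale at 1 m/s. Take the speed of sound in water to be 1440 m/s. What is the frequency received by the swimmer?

379 Hz

With source receding and observer receding, f' = f · (v − v_o)/(v + v_s).
f' = 380 × (1440 − 1)/(1440 + 4.5) = 380 × 1439/1444.5 ≈ 379 Hz.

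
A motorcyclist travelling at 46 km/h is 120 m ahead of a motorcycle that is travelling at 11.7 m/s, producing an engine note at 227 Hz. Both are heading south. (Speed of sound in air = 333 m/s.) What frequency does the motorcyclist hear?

226 Hz

46 km/h = 12.78 m/s.
The motorcyclist is ahead, so the motorcycle is moving toward it while the motorcyclist is moving away from the motorcycle.
With source approaching and observer receding, f' = f · (v − v_o)/(v − v_s).
f' = 227 × (333 − 12.78)/(333 − 11.7) = 227 × 320.22/321.3 ≈ 226 Hz.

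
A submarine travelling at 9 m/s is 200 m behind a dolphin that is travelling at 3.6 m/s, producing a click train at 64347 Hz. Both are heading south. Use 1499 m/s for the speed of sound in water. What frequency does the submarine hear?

The submarine is behind, so the dolphin is moving away from it while the submarine is moving toward the dolphin.
With source receding and observer approaching, f' = f · (v + v_o)/(v + v_s).
f' = 64347 × (1499 + 9)/(1499 + 3.6) = 64347 × 1508/1502.6 ≈ 64578 Hz.

64578 Hz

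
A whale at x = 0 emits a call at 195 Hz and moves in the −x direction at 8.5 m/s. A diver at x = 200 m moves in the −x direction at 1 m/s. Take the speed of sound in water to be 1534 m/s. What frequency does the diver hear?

The observer lies on the +x side, so the source is heading away from the observer and the observer is heading toward the source.
With source receding and observer approaching, f' = f · (v + v_o)/(v + v_s).
f' = 195 × (1534 + 1)/(1534 + 8.5) = 195 × 1535/1542.5 ≈ 194 Hz.

194 Hz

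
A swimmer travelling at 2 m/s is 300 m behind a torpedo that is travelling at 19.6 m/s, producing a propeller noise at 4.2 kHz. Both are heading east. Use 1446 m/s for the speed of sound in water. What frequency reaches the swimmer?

The swimmer is behind, so the torpedo is moving away from it while the swimmer is moving toward the torpedo.
Both move, so f' = f · (v + v_o)/(v + v_s).
f' = 4.2 × (1446 + 2)/(1446 + 19.6) = 4.2 × 1448/1465.6 ≈ 4.15 kHz.

4.15 kHz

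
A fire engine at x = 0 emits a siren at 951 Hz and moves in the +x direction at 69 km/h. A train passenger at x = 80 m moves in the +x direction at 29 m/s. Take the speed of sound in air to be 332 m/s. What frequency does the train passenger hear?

921 Hz

69 km/h = 19.17 m/s.
The observer lies on the +x side, so the source is heading toward the observer and the observer is heading away from the source.
With source approaching and observer receding, f' = f · (v − v_o)/(v − v_s).
f' = 951 × (332 − 29)/(332 − 19.17) = 951 × 303/312.83 ≈ 921 Hz.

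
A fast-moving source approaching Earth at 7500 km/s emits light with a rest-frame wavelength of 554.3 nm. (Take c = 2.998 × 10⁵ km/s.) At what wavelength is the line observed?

β = v/c = 7500/299800 = 0.0250.
Relativistic Doppler for wavelength: λ' = λ₀ · √((1 − β)/(1 + β)).
λ' = 554.3 × √(0.9750/1.0250) = 554.3 × 0.97529 ≈ 540.6 nm.

540.6 nm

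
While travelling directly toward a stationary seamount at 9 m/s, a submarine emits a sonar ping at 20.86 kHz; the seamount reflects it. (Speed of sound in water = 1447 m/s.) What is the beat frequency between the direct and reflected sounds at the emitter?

The seamount receives the sound from a moving source: f₁ = f₀ · v/(v − v_e) = 20.86 × 1447/1438 ≈ 20.991 kHz.
On the return leg the submarine is a moving observer: f₂ = f₁ · (v + v_e)/v = 20.991 × 1456/1447 ≈ 21.121 kHz.
Beat against the emitted tone (with f₀ = 20860 Hz): |f₂ − f₀| = 2v_e·f₀/(v − v_e) = 2 × 9 × 20860/1438 ≈ 261 Hz.

261 Hz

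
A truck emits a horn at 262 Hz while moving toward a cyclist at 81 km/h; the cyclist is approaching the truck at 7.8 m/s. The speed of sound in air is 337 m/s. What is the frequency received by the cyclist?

287 Hz

81 km/h = 22.5 m/s.
Both move, so f' = f · (v + v_o)/(v − v_s).
f' = 262 × (337 + 7.8)/(337 − 22.5) = 262 × 344.8/314.5 ≈ 287 Hz.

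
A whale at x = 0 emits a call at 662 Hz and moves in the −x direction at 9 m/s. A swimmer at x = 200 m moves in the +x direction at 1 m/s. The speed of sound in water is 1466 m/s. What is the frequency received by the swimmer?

The observer lies on the +x side, so the source is heading away from the observer and the observer is heading away from the source.
General Doppler shift: f' = f · (v − v_o)/(v + v_s).
f' = 662 × (1466 − 1)/(1466 + 9) = 662 × 1465/1475 ≈ 658 Hz.

658 Hz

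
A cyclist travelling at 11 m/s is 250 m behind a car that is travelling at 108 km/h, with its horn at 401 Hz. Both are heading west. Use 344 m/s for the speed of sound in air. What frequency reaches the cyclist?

108 km/h = 30 m/s.
The cyclist is behind, so the car is moving away from it while the cyclist is moving toward the car.
With source receding and observer approaching, f' = f · (v + v_o)/(v + v_s).
f' = 401 × (344 + 11)/(344 + 30) = 401 × 355/374 ≈ 381 Hz.

381 Hz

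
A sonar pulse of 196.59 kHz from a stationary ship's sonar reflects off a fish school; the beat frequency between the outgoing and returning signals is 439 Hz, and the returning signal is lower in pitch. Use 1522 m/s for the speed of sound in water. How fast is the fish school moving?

Double Doppler shift off a moving reflector: f₂ = f₀ · (v + u)/(v − u) (u > 0 toward emitter).
Returning signal is lower, so f₂ = f₀ − Δf = 196590 − 439 = 196151 Hz.
Rearranging, u = v · (f₂ − f₀)/(f₂ + f₀) = 1522 × -439/392741 ≈ -1.70 m/s.
So the fish school is moving at 1.70 m/s away from the emitter.

1.70 m/s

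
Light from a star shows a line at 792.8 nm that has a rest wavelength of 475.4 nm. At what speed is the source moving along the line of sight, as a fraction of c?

λ'/λ₀ = 1.6676 > 1 (redshift), so the source is receding.
λ'/λ₀ = √((1 + β)/(1 − β)) for a receding source ⇒ β = (r² − 1)/(r² + 1) with r = λ'/λ₀.
β = (2.7811 − 1)/(2.7811 + 1) ≈ 0.471.

0.471c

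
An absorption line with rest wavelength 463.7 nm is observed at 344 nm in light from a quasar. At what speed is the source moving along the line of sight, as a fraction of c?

λ'/λ₀ = 0.7419 < 1 (blueshift), so the source is approaching.
λ'/λ₀ = √((1 − β)/(1 + β)) for an approaching source ⇒ β = (1 − r²)/(1 + r²) with r = λ'/λ₀.
β = (1 − 0.5504)/(1 + 0.5504) ≈ 0.290.

0.290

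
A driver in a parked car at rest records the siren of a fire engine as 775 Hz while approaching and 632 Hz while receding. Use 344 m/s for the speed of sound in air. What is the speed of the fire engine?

f₁/f₂ = (v + v_s)/(v − v_s), so v_s = v · (f₁ − f₂)/(f₁ + f₂).
v_s = 344 × (775 − 632)/(775 + 632) = 344 × 143/1407 ≈ 35 m/s.

35 m/s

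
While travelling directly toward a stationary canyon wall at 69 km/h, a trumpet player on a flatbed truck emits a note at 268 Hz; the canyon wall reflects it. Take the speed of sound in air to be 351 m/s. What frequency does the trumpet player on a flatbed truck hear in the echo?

69 km/h = 19.17 m/s.
The canyon wall receives the sound from a moving source: f₁ = f₀ · v/(v − v_e) = 268 × 351/331.83 ≈ 283 Hz.
On the return leg the trumpet player on a flatbed truck is a moving observer: f₂ = f₁ · (v + v_e)/v = 283 × 370.17/351 ≈ 299 Hz.

299 Hz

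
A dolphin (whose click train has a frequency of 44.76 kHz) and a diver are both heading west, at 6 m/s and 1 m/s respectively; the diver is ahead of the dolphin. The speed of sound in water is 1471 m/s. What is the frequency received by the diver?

The diver is ahead, so the dolphin is moving toward it while the diver is moving away from the dolphin.
General Doppler shift: f' = f · (v − v_o)/(v − v_s).
f' = 44.76 × (1471 − 1)/(1471 − 6) = 44.76 × 1470/1465 ≈ 44.9 kHz.

44.9 kHz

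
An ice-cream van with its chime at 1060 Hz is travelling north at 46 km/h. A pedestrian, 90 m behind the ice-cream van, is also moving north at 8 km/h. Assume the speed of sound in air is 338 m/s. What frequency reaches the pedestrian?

46 km/h = 12.78 m/s; 8 km/h = 2.222 m/s.
The pedestrian is behind, so the ice-cream van is moving away from it while the pedestrian is moving toward the ice-cream van.
General Doppler shift: f' = f · (v + v_o)/(v + v_s).
f' = 1060 × (338 + 2.222)/(338 + 12.78) = 1060 × 340.22/350.78 ≈ 1028 Hz.

1028 Hz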